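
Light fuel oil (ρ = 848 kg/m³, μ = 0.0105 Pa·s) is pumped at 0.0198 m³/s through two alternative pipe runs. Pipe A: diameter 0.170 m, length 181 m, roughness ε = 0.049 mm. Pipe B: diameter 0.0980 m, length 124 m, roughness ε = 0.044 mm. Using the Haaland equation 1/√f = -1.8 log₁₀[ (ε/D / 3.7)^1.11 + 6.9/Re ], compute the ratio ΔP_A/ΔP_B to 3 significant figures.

Pipe A: V = Q/A = 0.0198/0.0227 = 0.8723 m/s; Re = 1.198e+04; ε/D = 0.000288; Haaland → f = 0.02978; ΔP_A = f(L/D)(ρV²/2) = 1.023e+04 Pa.
Pipe B: V = Q/A = 0.0198/0.007543 = 2.625 m/s; Re = 2.078e+04; ε/D = 0.000449; Haaland → f = 0.02633; ΔP_B = f(L/D)(ρV²/2) = 9.735e+04 Pa.
ΔP_A/ΔP_B = 1.023e+04/9.735e+04 = 0.105.

ΔP_A/ΔP_B ≈ 0.105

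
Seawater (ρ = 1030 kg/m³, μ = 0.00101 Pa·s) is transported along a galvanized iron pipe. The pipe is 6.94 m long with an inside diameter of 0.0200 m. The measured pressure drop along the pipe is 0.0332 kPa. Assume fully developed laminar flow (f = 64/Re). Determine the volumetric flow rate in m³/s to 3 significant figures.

For laminar flow, f = 64/Re with Re = ρVD/μ, so Darcy-Weisbach reduces to ΔP = 32μLV/D². Solving for V: V = ΔP·D²/(32μL) = 33.2·(0.02)²/(32·0.00101·6.94) = 0.05921 m/s.
Check: Re = ρVD/μ = 1030·0.05921·0.02/0.00101 = 1208 < 2300, so the laminar assumption holds.
Q = V·A = 0.05921·(π/4·0.02²) = 1.86e-05 m³/s = 1.86×10^-5 m³/s.

Q ≈ 1.86×10^-5 m³/s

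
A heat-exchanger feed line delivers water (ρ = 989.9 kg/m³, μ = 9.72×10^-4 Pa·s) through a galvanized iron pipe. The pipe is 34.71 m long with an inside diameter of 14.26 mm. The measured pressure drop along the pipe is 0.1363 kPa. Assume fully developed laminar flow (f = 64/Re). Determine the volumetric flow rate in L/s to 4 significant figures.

For laminar flow, f = 64/Re with Re = ρVD/μ, so Darcy-Weisbach reduces to ΔP = 32μLV/D². Solving for V: V = ΔP·D²/(32μL) = 136.3·(0.01426)²/(32·0.000972·34.71) = 0.02567 m/s.
Check: Re = ρVD/μ = 989.9·0.02567·0.01426/0.000972 = 372.8 < 2300, so the laminar assumption holds.
Q = V·A = 0.02567·(π/4·0.01426²) = 4.1e-06 m³/s = 0.004100 L/s.

Q ≈ 0.004100 L/s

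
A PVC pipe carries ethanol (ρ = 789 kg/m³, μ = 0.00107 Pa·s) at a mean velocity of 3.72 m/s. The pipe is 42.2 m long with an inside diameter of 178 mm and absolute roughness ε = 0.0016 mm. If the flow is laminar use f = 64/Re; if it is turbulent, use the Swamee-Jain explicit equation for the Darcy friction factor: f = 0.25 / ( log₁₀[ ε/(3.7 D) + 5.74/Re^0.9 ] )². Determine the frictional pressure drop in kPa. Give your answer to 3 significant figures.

Reynolds number Re = ρVD/μ = 789 · 3.72 · 0.178 / 0.00107 = 4.883e+05.
Re > 4000 → turbulent. Relative roughness ε/D = 1.6e-06/0.178 = 8.99e-06. Swamee-Jain: f = 0.25/(log₁₀[8.99e-06/3.7 + 5.74/4.883e+05^0.9])² = 0.25/(log₁₀[2.43e-06 + 4.36e-05])² = 0.25/(-4.337)² = 0.01329.
Darcy-Weisbach: ΔP = f(L/D)(ρV²/2) = 0.01329·(42.2/0.178)·(789·3.72²/2) = 0.01329·237.1·5459 = 1.72e+04 Pa.
ΔP = 1.72e+04 Pa = 17.2 kPa.

ΔP ≈ 17.2 kPa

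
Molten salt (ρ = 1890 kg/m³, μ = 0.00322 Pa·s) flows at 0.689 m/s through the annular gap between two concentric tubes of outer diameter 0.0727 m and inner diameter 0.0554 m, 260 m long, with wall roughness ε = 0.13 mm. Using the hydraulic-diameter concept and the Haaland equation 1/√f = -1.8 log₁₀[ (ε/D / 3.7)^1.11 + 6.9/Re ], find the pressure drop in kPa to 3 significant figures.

ΔP ≈ 286 kPa

Hydraulic diameter D_h = 4A/P = D_o - D_i = 0.0727 - 0.0554 = 0.0173 m.
Re = ρVD_h/μ = 1890·0.689·0.0173/0.00322 = 6996.
ε/D_h = 0.00013/0.0173 = 0.00751; Haaland gives 1/√f = -1.8 log₁₀[0.00103+0.000986] = 4.853, so f = 0.04246.
ΔP = f(L/D_h)(ρV²/2) = 0.04246·260/0.0173·448.6 = 2.863e+05 Pa.
ΔP = 286 kPa.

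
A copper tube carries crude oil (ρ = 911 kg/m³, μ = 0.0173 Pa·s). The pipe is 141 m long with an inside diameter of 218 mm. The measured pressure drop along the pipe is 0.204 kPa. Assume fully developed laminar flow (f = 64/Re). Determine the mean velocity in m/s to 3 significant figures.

For laminar flow, f = 64/Re with Re = ρVD/μ, so Darcy-Weisbach reduces to ΔP = 32μLV/D². Solving for V: V = ΔP·D²/(32μL) = 204·(0.218)²/(32·0.0173·141) = 0.1242 m/s.
Check: Re = ρVD/μ = 911·0.1242·0.218/0.0173 = 1426 < 2300, so the laminar assumption holds.

V ≈ 0.124 m/s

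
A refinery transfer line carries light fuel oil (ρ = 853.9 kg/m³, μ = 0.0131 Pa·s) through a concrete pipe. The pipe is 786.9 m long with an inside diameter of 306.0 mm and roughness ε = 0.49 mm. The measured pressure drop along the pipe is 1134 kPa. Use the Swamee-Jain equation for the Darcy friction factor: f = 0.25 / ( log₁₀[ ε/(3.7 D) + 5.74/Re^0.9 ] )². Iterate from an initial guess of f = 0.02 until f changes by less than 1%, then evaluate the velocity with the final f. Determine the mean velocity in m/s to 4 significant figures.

V ≈ 6.587 m/s

Rearranging Darcy-Weisbach: V = √(2·ΔP·D/(f·L·ρ)). With ε/D = 0.00049/0.306 = 0.0016, iterate starting from f = 0.02:
  f = 0.02 → V = √(2·1.134e+06·0.306/(0.02·786.9·853.9)) = 7.186 m/s; Re = ρVD/μ = 1.433e+05; f → 0.02369
  f = 0.02369 → V = 6.603 m/s; Re = 1.317e+05; f → 0.0238
Converged (Δf/f < 1%). With the final f = 0.0238: V = √(2·1.134e+06·0.306/(0.0238·786.9·853.9)) = 6.587 m/s.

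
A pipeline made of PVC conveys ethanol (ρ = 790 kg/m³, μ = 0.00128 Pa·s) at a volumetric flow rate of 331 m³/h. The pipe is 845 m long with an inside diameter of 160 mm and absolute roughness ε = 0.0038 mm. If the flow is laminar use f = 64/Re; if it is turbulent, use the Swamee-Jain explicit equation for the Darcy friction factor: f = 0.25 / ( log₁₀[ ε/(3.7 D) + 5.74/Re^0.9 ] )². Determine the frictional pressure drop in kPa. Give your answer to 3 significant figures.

Q = 331 m³/h = 331/3600 = 0.09194 m³/s.
Cross-sectional area A = πD²/4 = π(0.16)²/4 = 0.02011 m²; mean velocity V = Q/A = 0.09194/0.02011 = 4.573 m/s.
Reynolds number Re = ρVD/μ = 790 · 4.573 · 0.16 / 0.00128 = 4.516e+05.
Re > 4000 → turbulent. Relative roughness ε/D = 3.8e-06/0.16 = 2.38e-05. Swamee-Jain: f = 0.25/(log₁₀[2.38e-05/3.7 + 5.74/4.516e+05^0.9])² = 0.25/(log₁₀[6.42e-06 + 4.67e-05])² = 0.25/(-4.274)² = 0.01368.
Darcy-Weisbach: ΔP = f(L/D)(ρV²/2) = 0.01368·(845/0.16)·(790·4.573²/2) = 0.01368·5281·8260 = 5.969e+05 Pa.
ΔP = 5.969e+05 Pa = 597 kPa.

ΔP ≈ 597 kPa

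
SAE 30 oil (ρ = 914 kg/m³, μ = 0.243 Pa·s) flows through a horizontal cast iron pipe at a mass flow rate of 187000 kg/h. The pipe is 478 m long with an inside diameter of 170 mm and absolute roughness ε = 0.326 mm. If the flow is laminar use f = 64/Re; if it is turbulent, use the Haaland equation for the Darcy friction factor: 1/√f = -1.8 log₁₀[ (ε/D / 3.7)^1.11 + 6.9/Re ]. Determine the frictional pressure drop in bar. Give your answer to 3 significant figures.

ṁ = 187000 kg/h = 187000/3600 = 51.94 kg/s.
A = πD²/4 = π(0.17)²/4 = 0.0227 m²; mean velocity V = ṁ/(ρA) = 51.94/(914 · 0.0227) = 2.504 m/s.
Reynolds number Re = ρVD/μ = 914 · 2.504 · 0.17 / 0.243 = 1601.
Re < 2300 → laminar flow, so f = 64/Re = 64/1601 = 0.03997 (the turbulent correlation is not needed).
Darcy-Weisbach: ΔP = f(L/D)(ρV²/2) = 0.03997·(478/0.17)·(914·2.504²/2) = 0.03997·2812·2865 = 3.22e+05 Pa.
ΔP = 3.22e+05 Pa = 3.22 bar.

ΔP ≈ 3.22 bar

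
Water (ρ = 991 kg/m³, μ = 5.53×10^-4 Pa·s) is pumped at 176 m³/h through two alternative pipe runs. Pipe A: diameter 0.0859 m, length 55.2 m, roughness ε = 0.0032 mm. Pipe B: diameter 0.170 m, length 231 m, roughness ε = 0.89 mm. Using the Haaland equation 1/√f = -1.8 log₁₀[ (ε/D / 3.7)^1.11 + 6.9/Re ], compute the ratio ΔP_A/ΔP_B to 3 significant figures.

Pipe A: V = Q/A = 0.04889/0.005795 = 8.436 m/s; Re = 1.299e+06; ε/D = 3.73e-05; Haaland → f = 0.01192; ΔP_A = f(L/D)(ρV²/2) = 2.701e+05 Pa.
Pipe B: V = Q/A = 0.04889/0.0227 = 2.154 m/s; Re = 6.562e+05; ε/D = 0.00524; Haaland → f = 0.03099; ΔP_B = f(L/D)(ρV²/2) = 9.679e+04 Pa.
ΔP_A/ΔP_B = 2.701e+05/9.679e+04 = 2.79.

ΔP_A/ΔP_B ≈ 2.79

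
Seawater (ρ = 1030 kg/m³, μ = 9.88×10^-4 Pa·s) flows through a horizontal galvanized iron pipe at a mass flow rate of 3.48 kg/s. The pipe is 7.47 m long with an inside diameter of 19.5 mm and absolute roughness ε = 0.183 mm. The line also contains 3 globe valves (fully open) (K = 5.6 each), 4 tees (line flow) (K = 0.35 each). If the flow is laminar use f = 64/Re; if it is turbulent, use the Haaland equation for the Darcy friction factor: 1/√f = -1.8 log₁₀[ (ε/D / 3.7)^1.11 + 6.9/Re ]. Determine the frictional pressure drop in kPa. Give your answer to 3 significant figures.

A = πD²/4 = π(0.0195)²/4 = 0.0002986 m²; mean velocity V = ṁ/(ρA) = 3.48/(1030 · 0.0002986) = 11.31 m/s.
Reynolds number Re = ρVD/μ = 1030 · 11.31 · 0.0195 / 0.000988 = 2.3e+05.
Re > 4000 → turbulent. Relative roughness ε/D = 0.000183/0.0195 = 0.00938. Haaland: 1/√f = -1.8 log₁₀[(0.00938/3.7)^1.11 + 6.9/2.3e+05] = -1.8 log₁₀[0.00131 + 3e-05] = 5.169, so f = 0.03743.
Total minor-loss coefficient ΣK = 3·5.6 + 4·0.35 = 18.2.
ΔP = [f·L/D + ΣK]·(ρV²/2) = [0.03743·7.47/0.0195 + 18.2]·(1030·11.31²/2) = [14.34 + 18.2]·6.591e+04 = 2.145e+06 Pa.
ΔP = 2.145e+06 Pa = 2140 kPa.

ΔP ≈ 2140 kPa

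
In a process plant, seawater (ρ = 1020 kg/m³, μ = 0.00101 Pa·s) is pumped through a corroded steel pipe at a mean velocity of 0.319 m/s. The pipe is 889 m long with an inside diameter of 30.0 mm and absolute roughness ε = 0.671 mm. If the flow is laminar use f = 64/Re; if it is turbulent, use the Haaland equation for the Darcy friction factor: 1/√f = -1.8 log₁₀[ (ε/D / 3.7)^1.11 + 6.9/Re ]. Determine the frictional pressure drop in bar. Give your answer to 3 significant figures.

ΔP ≈ 0.837 bar

Reynolds number Re = ρVD/μ = 1020 · 0.319 · 0.03 / 0.00101 = 9665.
Re > 4000 → turbulent. Relative roughness ε/D = 0.000671/0.03 = 0.0224. Haaland: 1/√f = -1.8 log₁₀[(0.0224/3.7)^1.11 + 6.9/9665] = -1.8 log₁₀[0.00345 + 0.000714] = 4.286, so f = 0.05445.
Darcy-Weisbach: ΔP = f(L/D)(ρV²/2) = 0.05445·(889/0.03)·(1020·0.319²/2) = 0.05445·2.963e+04·51.9 = 8.374e+04 Pa.
ΔP = 8.374e+04 Pa = 0.837 bar.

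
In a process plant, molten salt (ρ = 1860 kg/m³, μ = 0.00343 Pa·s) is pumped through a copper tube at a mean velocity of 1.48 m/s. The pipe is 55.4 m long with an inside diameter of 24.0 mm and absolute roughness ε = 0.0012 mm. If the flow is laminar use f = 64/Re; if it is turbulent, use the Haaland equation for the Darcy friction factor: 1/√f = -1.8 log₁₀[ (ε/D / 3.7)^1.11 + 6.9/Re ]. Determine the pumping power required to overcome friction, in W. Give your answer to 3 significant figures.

Reynolds number Re = ρVD/μ = 1860 · 1.48 · 0.024 / 0.00343 = 1.926e+04.
Re > 4000 → turbulent. Relative roughness ε/D = 1.2e-06/0.024 = 5e-05. Haaland: 1/√f = -1.8 log₁₀[(5e-05/3.7)^1.11 + 6.9/1.926e+04] = -1.8 log₁₀[3.94e-06 + 0.000358] = 6.194, so f = 0.02607.
Darcy-Weisbach: ΔP = f(L/D)(ρV²/2) = 0.02607·(55.4/0.024)·(1860·1.48²/2) = 0.02607·2308·2037 = 1.226e+05 Pa.
Q = V·A = 1.48·0.0004524 = 0.0006695 m³/s.
Pumping power P = QΔP = 0.0006695·1.226e+05 = 82.06 W = 82.1 W.

P ≈ 82.1 W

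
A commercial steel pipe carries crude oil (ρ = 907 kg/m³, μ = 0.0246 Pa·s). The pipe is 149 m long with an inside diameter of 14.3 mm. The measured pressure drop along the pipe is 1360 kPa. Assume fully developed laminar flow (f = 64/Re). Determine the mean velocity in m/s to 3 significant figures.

V ≈ 2.37 m/s

For laminar flow, f = 64/Re with Re = ρVD/μ, so Darcy-Weisbach reduces to ΔP = 32μLV/D². Solving for V: V = ΔP·D²/(32μL) = 1.36e+06·(0.0143)²/(32·0.0246·149) = 2.371 m/s.
Check: Re = ρVD/μ = 907·2.371·0.0143/0.0246 = 1250 < 2300, so the laminar assumption holds.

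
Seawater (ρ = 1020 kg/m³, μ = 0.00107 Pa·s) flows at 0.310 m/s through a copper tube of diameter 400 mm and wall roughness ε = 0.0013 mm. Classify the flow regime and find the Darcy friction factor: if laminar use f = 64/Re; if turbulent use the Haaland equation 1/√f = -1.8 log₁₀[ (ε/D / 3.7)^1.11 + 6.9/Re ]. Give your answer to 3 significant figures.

Re = ρVD/μ = 1020·0.31·0.4/0.00107 = 1.182e+05.
Re > 4000 → turbulent. ε/D = 1.3e-06/0.4 = 3.25e-06; Haaland: 1/√f = -1.8 log₁₀[1.89e-07 + 5.84e-05] = 7.618, so f = 0.01723.

f ≈ 0.0172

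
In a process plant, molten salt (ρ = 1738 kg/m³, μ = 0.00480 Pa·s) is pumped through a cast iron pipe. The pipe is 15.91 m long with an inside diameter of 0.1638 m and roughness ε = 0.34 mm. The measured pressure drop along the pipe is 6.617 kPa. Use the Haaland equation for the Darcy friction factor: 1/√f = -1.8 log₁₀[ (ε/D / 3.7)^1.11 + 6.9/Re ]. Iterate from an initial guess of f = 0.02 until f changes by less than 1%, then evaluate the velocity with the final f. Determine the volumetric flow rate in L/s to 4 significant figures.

Q ≈ 37.23 L/s

Rearranging Darcy-Weisbach: V = √(2·ΔP·D/(f·L·ρ)). With ε/D = 0.00034/0.1638 = 0.00208, iterate starting from f = 0.02:
  f = 0.02 → V = √(2·6617·0.1638/(0.02·15.91·1738)) = 1.98 m/s; Re = ρVD/μ = 1.174e+05; f → 0.02497
  f = 0.02497 → V = 1.772 m/s; Re = 1.051e+05; f → 0.02511
Converged (Δf/f < 1%). With the final f = 0.02511: V = √(2·6617·0.1638/(0.02511·15.91·1738)) = 1.767 m/s.
Q = V·A = 1.767·(π/4·0.1638²) = 0.03723 m³/s = 37.23 L/s.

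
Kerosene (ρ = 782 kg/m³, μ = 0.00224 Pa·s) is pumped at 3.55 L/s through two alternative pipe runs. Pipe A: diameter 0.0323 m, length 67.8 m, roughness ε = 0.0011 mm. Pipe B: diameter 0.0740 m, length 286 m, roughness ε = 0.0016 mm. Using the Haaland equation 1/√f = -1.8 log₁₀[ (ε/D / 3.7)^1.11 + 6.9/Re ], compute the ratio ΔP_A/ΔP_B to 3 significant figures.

Pipe A: V = Q/A = 0.00355/0.0008194 = 4.332 m/s; Re = 4.885e+04; ε/D = 3.41e-05; Haaland → f = 0.02091; ΔP_A = f(L/D)(ρV²/2) = 3.221e+05 Pa.
Pipe B: V = Q/A = 0.00355/0.004301 = 0.8254 m/s; Re = 2.132e+04; ε/D = 2.16e-05; Haaland → f = 0.02537; ΔP_B = f(L/D)(ρV²/2) = 2.612e+04 Pa.
ΔP_A/ΔP_B = 3.221e+05/2.612e+04 = 12.3.

ΔP_A/ΔP_B ≈ 12.3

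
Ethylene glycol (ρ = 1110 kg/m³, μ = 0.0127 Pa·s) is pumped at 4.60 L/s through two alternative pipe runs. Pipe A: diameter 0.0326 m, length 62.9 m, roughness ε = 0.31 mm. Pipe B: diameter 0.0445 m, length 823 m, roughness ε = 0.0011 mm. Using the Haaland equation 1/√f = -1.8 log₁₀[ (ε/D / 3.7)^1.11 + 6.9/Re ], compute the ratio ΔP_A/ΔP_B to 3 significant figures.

ΔP_A/ΔP_B ≈ 0.496

Pipe A: V = Q/A = 0.0046/0.0008347 = 5.511 m/s; Re = 1.57e+04; ε/D = 0.00951; Haaland → f = 0.04077; ΔP_A = f(L/D)(ρV²/2) = 1.326e+06 Pa.
Pipe B: V = Q/A = 0.0046/0.001555 = 2.958 m/s; Re = 1.15e+04; ε/D = 2.47e-05; Haaland → f = 0.02976; ΔP_B = f(L/D)(ρV²/2) = 2.672e+06 Pa.
ΔP_A/ΔP_B = 1.326e+06/2.672e+06 = 0.496.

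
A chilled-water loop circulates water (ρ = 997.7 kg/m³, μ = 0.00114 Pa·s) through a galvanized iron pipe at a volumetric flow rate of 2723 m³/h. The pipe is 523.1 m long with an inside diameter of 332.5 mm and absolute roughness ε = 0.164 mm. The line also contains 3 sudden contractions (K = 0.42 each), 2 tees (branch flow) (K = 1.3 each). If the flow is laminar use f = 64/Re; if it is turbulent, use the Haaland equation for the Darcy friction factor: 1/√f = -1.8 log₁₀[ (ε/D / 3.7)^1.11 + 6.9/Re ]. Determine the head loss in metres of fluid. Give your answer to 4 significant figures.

Q = 2723 m³/h = 2723/3600 = 0.7564 m³/s.
Cross-sectional area A = πD²/4 = π(0.3325)²/4 = 0.08683 m²; mean velocity V = Q/A = 0.7564/0.08683 = 8.711 m/s.
Reynolds number Re = ρVD/μ = 997.7 · 8.711 · 0.3325 / 0.00114 = 2.535e+06.
Re > 4000 → turbulent. Relative roughness ε/D = 0.000164/0.3325 = 0.000493. Haaland: 1/√f = -1.8 log₁₀[(0.000493/3.7)^1.11 + 6.9/2.535e+06] = -1.8 log₁₀[5e-05 + 2.72e-06] = 7.701, so f = 0.01686.
Total minor-loss coefficient ΣK = 3·0.42 + 2·1.3 = 3.86.
ΔP = [f·L/D + ΣK]·(ρV²/2) = [0.01686·523.1/0.3325 + 3.86]·(997.7·8.711²/2) = [26.53 + 3.86]·3.785e+04 = 1.15e+06 Pa.
Head loss h_f = ΔP/(ρg) = 1.15e+06/(997.7·9.81) = 117.5 m.

h_f ≈ 117.5 m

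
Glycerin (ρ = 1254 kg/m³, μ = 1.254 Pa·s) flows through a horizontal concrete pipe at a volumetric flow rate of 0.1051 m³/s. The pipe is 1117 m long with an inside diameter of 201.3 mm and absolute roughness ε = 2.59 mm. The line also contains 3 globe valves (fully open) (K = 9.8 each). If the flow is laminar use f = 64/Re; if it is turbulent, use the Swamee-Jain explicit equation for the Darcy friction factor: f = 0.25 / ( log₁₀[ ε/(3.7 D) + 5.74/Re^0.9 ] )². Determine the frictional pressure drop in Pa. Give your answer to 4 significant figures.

ΔP ≈ 3854000 Pa

Cross-sectional area A = πD²/4 = π(0.2013)²/4 = 0.03183 m²; mean velocity V = Q/A = 0.1051/0.03183 = 3.302 m/s.
Reynolds number Re = ρVD/μ = 1254 · 3.302 · 0.2013 / 1.25 = 664.8.
Re < 2300 → laminar flow, so f = 64/Re = 64/664.8 = 0.09627 (the turbulent correlation is not needed).
Total minor-loss coefficient ΣK = 3·9.8 = 29.4.
ΔP = [f·L/D + ΣK]·(ρV²/2) = [0.09627·1117/0.2013 + 29.4]·(1254·3.302²/2) = [534.2 + 29.4]·6838 = 3.854e+06 Pa.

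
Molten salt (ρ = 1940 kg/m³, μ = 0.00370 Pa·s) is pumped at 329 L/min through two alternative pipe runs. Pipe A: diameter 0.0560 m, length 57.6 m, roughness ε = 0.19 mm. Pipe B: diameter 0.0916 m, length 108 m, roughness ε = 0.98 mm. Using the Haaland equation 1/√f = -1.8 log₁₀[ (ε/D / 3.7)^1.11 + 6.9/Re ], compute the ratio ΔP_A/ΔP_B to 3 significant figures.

ΔP_A/ΔP_B ≈ 4.47

Pipe A: V = Q/A = 0.005483/0.002463 = 2.226 m/s; Re = 6.537e+04; ε/D = 0.00339; Haaland → f = 0.02877; ΔP_A = f(L/D)(ρV²/2) = 1.423e+05 Pa.
Pipe B: V = Q/A = 0.005483/0.00659 = 0.8321 m/s; Re = 3.996e+04; ε/D = 0.0107; Haaland → f = 0.04018; ΔP_B = f(L/D)(ρV²/2) = 3.182e+04 Pa.
ΔP_A/ΔP_B = 1.423e+05/3.182e+04 = 4.47.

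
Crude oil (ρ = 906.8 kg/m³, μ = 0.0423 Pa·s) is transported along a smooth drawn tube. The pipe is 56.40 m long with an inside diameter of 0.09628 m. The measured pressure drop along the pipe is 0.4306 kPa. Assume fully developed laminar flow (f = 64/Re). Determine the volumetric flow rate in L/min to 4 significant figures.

Q ≈ 22.84 L/min

For laminar flow, f = 64/Re with Re = ρVD/μ, so Darcy-Weisbach reduces to ΔP = 32μLV/D². Solving for V: V = ΔP·D²/(32μL) = 430.6·(0.09628)²/(32·0.0423·56.4) = 0.05228 m/s.
Check: Re = ρVD/μ = 906.8·0.05228·0.09628/0.0423 = 107.9 < 2300, so the laminar assumption holds.
Q = V·A = 0.05228·(π/4·0.09628²) = 0.0003807 m³/s = 22.84 L/min.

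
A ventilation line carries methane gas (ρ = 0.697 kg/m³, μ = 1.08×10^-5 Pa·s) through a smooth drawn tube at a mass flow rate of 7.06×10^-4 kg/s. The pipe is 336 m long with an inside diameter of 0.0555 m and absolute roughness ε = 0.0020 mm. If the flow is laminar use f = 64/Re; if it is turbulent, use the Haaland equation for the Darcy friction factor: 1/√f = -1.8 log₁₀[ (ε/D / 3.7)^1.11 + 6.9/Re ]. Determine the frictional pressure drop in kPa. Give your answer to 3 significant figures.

A = πD²/4 = π(0.0555)²/4 = 0.002419 m²; mean velocity V = ṁ/(ρA) = 0.000706/(0.697 · 0.002419) = 0.4187 m/s.
Reynolds number Re = ρVD/μ = 0.697 · 0.4187 · 0.0555 / 1.08e-05 = 1500.
Re < 2300 → laminar flow, so f = 64/Re = 64/1500 = 0.04268 (the turbulent correlation is not needed).
Darcy-Weisbach: ΔP = f(L/D)(ρV²/2) = 0.04268·(336/0.0555)·(0.697·0.4187²/2) = 0.04268·6054·0.06109 = 15.78 Pa.
ΔP = 15.78 Pa = 0.0158 kPa.

ΔP ≈ 0.0158 kPa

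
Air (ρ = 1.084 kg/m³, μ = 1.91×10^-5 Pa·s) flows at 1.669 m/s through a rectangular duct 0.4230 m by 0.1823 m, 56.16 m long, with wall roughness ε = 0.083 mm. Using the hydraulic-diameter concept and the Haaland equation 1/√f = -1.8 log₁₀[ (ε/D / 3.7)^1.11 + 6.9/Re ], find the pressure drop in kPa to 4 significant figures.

ΔP ≈ 0.008392 kPa

Hydraulic diameter D_h = 4A/P = 4·(0.423·0.1823)/(2·(0.423+0.1823)) = 0.3085/1.211 = 0.2548 m.
Re = ρVD_h/μ = 1.084·1.669·0.2548/1.91e-05 = 2.413e+04.
ε/D_h = 8.3e-05/0.2548 = 0.000326; Haaland gives 1/√f = -1.8 log₁₀[3.15e-05+0.000286] = 6.297, so f = 0.02522.
ΔP = f(L/D_h)(ρV²/2) = 0.02522·56.16/0.2548·1.51 = 8.392 Pa.
ΔP = 0.008392 kPa.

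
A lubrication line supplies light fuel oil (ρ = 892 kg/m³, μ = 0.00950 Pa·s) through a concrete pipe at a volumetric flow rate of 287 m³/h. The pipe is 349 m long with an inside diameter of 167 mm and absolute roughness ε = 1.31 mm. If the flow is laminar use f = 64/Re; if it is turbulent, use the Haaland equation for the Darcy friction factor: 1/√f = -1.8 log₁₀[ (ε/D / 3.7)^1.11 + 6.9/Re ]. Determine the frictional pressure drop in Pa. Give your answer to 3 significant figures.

Q = 287 m³/h = 287/3600 = 0.07972 m³/s.
Cross-sectional area A = πD²/4 = π(0.167)²/4 = 0.0219 m²; mean velocity V = Q/A = 0.07972/0.0219 = 3.64 m/s.
Reynolds number Re = ρVD/μ = 892 · 3.64 · 0.167 / 0.0095 = 5.707e+04.
Re > 4000 → turbulent. Relative roughness ε/D = 0.00131/0.167 = 0.00784. Haaland: 1/√f = -1.8 log₁₀[(0.00784/3.7)^1.11 + 6.9/5.707e+04] = -1.8 log₁₀[0.00108 + 0.000121] = 5.259, so f = 0.03616.
Darcy-Weisbach: ΔP = f(L/D)(ρV²/2) = 0.03616·(349/0.167)·(892·3.64²/2) = 0.03616·2090·5908 = 4.465e+05 Pa.

ΔP ≈ 446000 Pa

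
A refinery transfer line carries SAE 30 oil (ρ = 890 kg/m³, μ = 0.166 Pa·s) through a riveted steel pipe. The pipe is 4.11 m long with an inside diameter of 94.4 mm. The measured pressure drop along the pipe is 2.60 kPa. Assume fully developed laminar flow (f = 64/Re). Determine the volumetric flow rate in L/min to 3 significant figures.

For laminar flow, f = 64/Re with Re = ρVD/μ, so Darcy-Weisbach reduces to ΔP = 32μLV/D². Solving for V: V = ΔP·D²/(32μL) = 2600·(0.0944)²/(32·0.166·4.11) = 1.061 m/s.
Check: Re = ρVD/μ = 890·1.061·0.0944/0.166 = 537.1 < 2300, so the laminar assumption holds.
Q = V·A = 1.061·(π/4·0.0944²) = 0.007428 m³/s = 446 L/min.

Q ≈ 446 L/min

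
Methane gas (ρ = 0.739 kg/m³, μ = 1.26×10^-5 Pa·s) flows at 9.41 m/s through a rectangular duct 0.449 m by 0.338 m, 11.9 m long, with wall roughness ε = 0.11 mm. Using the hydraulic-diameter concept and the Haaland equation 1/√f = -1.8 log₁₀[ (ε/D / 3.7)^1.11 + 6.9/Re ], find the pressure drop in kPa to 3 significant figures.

ΔP ≈ 0.0175 kPa

Hydraulic diameter D_h = 4A/P = 4·(0.449·0.338)/(2·(0.449+0.338)) = 0.607/1.574 = 0.3857 m.
Re = ρVD_h/μ = 0.739·9.41·0.3857/1.26e-05 = 2.129e+05.
ε/D_h = 0.00011/0.3857 = 0.000285; Haaland gives 1/√f = -1.8 log₁₀[2.72e-05+3.24e-05] = 7.604, so f = 0.01729.
ΔP = f(L/D_h)(ρV²/2) = 0.01729·11.9/0.3857·32.72 = 17.46 Pa.
ΔP = 0.0175 kPa.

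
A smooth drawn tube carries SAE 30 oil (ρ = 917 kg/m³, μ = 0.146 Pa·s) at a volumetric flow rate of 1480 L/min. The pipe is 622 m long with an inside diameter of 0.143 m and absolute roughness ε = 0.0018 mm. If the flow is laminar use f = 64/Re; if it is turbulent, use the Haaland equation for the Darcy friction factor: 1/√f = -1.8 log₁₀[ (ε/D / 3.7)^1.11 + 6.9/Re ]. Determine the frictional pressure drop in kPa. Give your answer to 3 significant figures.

Q = 1480 L/min = 1480/60000 = 0.02467 m³/s.
Cross-sectional area A = πD²/4 = π(0.143)²/4 = 0.01606 m²; mean velocity V = Q/A = 0.02467/0.01606 = 1.536 m/s.
Reynolds number Re = ρVD/μ = 917 · 1.536 · 0.143 / 0.146 = 1379.
Re < 2300 → laminar flow, so f = 64/Re = 64/1379 = 0.0464 (the turbulent correlation is not needed).
Darcy-Weisbach: ΔP = f(L/D)(ρV²/2) = 0.0464·(622/0.143)·(917·1.536²/2) = 0.0464·4350·1082 = 2.183e+05 Pa.
ΔP = 2.183e+05 Pa = 218 kPa.

ΔP ≈ 218 kPa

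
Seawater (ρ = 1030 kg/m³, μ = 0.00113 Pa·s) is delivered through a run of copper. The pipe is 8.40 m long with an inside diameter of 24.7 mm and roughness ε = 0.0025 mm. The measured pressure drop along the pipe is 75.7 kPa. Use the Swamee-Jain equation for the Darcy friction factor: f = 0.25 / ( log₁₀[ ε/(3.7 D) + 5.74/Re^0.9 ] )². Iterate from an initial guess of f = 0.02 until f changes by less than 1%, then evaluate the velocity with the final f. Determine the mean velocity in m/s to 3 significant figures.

Rearranging Darcy-Weisbach: V = √(2·ΔP·D/(f·L·ρ)). With ε/D = 2.5e-06/0.0247 = 0.000101, iterate starting from f = 0.02:
  f = 0.02 → V = √(2·7.57e+04·0.0247/(0.02·8.4·1030)) = 4.649 m/s; Re = ρVD/μ = 1.047e+05; f → 0.01831
  f = 0.01831 → V = 4.859 m/s; Re = 1.094e+05; f → 0.01816
Converged (Δf/f < 1%). With the final f = 0.01816: V = √(2·7.57e+04·0.0247/(0.01816·8.4·1030)) = 4.879 m/s.

V ≈ 4.88 m/s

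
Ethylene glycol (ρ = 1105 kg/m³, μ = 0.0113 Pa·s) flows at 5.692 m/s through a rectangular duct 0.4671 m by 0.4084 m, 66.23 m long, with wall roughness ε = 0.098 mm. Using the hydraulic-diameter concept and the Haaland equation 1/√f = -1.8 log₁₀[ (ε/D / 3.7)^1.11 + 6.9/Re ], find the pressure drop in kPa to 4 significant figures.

Hydraulic diameter D_h = 4A/P = 4·(0.4671·0.4084)/(2·(0.4671+0.4084)) = 0.7631/1.751 = 0.4358 m.
Re = ρVD_h/μ = 1105·5.692·0.4358/0.0113 = 2.426e+05.
ε/D_h = 9.8e-05/0.4358 = 0.000225; Haaland gives 1/√f = -1.8 log₁₀[2.09e-05+2.84e-05] = 7.752, so f = 0.01664.
ΔP = f(L/D_h)(ρV²/2) = 0.01664·66.23/0.4358·1.79e+04 = 4.527e+04 Pa.
ΔP = 45.27 kPa.

ΔP ≈ 45.27 kPa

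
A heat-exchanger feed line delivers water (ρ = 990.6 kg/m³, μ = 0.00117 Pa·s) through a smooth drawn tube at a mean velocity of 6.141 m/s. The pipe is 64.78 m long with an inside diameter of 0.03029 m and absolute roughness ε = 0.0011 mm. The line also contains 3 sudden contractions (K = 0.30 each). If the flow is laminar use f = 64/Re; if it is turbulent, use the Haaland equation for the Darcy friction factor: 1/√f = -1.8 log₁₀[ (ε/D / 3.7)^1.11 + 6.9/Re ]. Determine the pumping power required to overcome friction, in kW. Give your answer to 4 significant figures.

P ≈ 2.982 kW

Reynolds number Re = ρVD/μ = 990.6 · 6.141 · 0.03029 / 0.00117 = 1.575e+05.
Re > 4000 → turbulent. Relative roughness ε/D = 1.1e-06/0.03029 = 3.63e-05. Haaland: 1/√f = -1.8 log₁₀[(3.63e-05/3.7)^1.11 + 6.9/1.575e+05] = -1.8 log₁₀[2.76e-06 + 4.38e-05] = 7.797, so f = 0.01645.
Total minor-loss coefficient ΣK = 3·0.3 = 0.9.
ΔP = [f·L/D + ΣK]·(ρV²/2) = [0.01645·64.78/0.03029 + 0.9]·(990.6·6.141²/2) = [35.18 + 0.9]·1.868e+04 = 6.739e+05 Pa.
Q = V·A = 6.141·0.0007206 = 0.004425 m³/s.
Pumping power P = QΔP = 0.004425·6.739e+05 = 2981.9 W = 2.982 kW.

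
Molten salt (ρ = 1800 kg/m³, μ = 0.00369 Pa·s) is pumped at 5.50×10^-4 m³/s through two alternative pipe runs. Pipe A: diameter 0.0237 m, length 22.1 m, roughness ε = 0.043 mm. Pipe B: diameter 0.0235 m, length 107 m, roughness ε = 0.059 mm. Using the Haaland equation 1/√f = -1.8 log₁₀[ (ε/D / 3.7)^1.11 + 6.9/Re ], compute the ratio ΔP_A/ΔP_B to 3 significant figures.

ΔP_A/ΔP_B ≈ 0.192

Pipe A: V = Q/A = 0.00055/0.0004412 = 1.247 m/s; Re = 1.441e+04; ε/D = 0.00181; Haaland → f = 0.0309; ΔP_A = f(L/D)(ρV²/2) = 4.03e+04 Pa.
Pipe B: V = Q/A = 0.00055/0.0004337 = 1.268 m/s; Re = 1.454e+04; ε/D = 0.00251; Haaland → f = 0.03194; ΔP_B = f(L/D)(ρV²/2) = 2.105e+05 Pa.
ΔP_A/ΔP_B = 4.03e+04/2.105e+05 = 0.192.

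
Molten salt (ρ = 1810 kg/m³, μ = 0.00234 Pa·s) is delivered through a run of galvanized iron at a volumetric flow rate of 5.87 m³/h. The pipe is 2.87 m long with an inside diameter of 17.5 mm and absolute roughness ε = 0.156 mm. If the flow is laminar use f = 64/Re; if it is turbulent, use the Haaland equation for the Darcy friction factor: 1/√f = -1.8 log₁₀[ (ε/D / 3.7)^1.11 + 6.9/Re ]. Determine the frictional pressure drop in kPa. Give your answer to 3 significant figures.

Q = 5.87 m³/h = 5.87/3600 = 0.001631 m³/s.
Cross-sectional area A = πD²/4 = π(0.0175)²/4 = 0.0002405 m²; mean velocity V = Q/A = 0.001631/0.0002405 = 6.779 m/s.
Reynolds number Re = ρVD/μ = 1810 · 6.779 · 0.0175 / 0.00234 = 9.176e+04.
Re > 4000 → turbulent. Relative roughness ε/D = 0.000156/0.0175 = 0.00891. Haaland: 1/√f = -1.8 log₁₀[(0.00891/3.7)^1.11 + 6.9/9.176e+04] = -1.8 log₁₀[0.00124 + 7.52e-05] = 5.185, so f = 0.0372.
Darcy-Weisbach: ΔP = f(L/D)(ρV²/2) = 0.0372·(2.87/0.0175)·(1810·6.779²/2) = 0.0372·164·4.159e+04 = 2.537e+05 Pa.
ΔP = 2.537e+05 Pa = 254 kPa.

ΔP ≈ 254 kPa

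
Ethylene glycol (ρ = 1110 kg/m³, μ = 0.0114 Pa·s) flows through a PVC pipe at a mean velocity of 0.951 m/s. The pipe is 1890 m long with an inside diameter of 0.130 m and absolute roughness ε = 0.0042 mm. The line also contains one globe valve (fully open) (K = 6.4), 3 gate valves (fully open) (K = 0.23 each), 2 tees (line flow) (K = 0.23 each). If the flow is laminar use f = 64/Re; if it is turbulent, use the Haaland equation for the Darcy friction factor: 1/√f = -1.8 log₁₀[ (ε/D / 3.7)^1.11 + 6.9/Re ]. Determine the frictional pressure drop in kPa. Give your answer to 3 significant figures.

ΔP ≈ 218 kPa

Reynolds number Re = ρVD/μ = 1110 · 0.951 · 0.13 / 0.0114 = 1.204e+04.
Re > 4000 → turbulent. Relative roughness ε/D = 4.2e-06/0.13 = 3.23e-05. Haaland: 1/√f = -1.8 log₁₀[(3.23e-05/3.7)^1.11 + 6.9/1.204e+04] = -1.8 log₁₀[2.42e-06 + 0.000573] = 5.832, so f = 0.0294.
Total minor-loss coefficient ΣK = 1·6.4 + 3·0.23 + 2·0.23 = 7.55.
ΔP = [f·L/D + ΣK]·(ρV²/2) = [0.0294·1890/0.13 + 7.55]·(1110·0.951²/2) = [427.5 + 7.55]·501.9 = 2.184e+05 Pa.
ΔP = 2.184e+05 Pa = 218 kPa.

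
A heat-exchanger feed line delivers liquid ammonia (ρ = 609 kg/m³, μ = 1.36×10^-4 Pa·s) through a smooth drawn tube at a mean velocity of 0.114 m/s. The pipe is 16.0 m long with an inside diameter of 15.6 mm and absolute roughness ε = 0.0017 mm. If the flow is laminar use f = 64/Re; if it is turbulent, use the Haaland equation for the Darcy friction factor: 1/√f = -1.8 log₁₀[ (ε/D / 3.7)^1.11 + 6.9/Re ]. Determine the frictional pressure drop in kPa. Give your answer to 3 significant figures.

Reynolds number Re = ρVD/μ = 609 · 0.114 · 0.0156 / 0.000136 = 7964.
Re > 4000 → turbulent. Relative roughness ε/D = 1.7e-06/0.0156 = 0.000109. Haaland: 1/√f = -1.8 log₁₀[(0.000109/3.7)^1.11 + 6.9/7964] = -1.8 log₁₀[9.35e-06 + 0.000866] = 5.504, so f = 0.03301.
Darcy-Weisbach: ΔP = f(L/D)(ρV²/2) = 0.03301·(16/0.0156)·(609·0.114²/2) = 0.03301·1026·3.957 = 134 Pa.
ΔP = 134 Pa = 0.134 kPa.

ΔP ≈ 0.134 kPa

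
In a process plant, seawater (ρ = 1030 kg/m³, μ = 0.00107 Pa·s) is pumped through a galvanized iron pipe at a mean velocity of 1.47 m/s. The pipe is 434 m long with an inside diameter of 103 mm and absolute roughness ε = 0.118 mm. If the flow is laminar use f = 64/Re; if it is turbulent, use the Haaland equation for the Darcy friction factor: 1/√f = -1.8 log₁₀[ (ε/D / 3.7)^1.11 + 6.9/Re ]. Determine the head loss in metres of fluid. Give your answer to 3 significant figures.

Reynolds number Re = ρVD/μ = 1030 · 1.47 · 0.103 / 0.00107 = 1.457e+05.
Re > 4000 → turbulent. Relative roughness ε/D = 0.000118/0.103 = 0.00115. Haaland: 1/√f = -1.8 log₁₀[(0.00115/3.7)^1.11 + 6.9/1.457e+05] = -1.8 log₁₀[0.000127 + 4.73e-05] = 6.764, so f = 0.02186.
Darcy-Weisbach: ΔP = f(L/D)(ρV²/2) = 0.02186·(434/0.103)·(1030·1.47²/2) = 0.02186·4214·1113 = 1.025e+05 Pa.
Head loss h_f = ΔP/(ρg) = 1.025e+05/(1030·9.81) = 10.1 m.

h_f ≈ 10.1 m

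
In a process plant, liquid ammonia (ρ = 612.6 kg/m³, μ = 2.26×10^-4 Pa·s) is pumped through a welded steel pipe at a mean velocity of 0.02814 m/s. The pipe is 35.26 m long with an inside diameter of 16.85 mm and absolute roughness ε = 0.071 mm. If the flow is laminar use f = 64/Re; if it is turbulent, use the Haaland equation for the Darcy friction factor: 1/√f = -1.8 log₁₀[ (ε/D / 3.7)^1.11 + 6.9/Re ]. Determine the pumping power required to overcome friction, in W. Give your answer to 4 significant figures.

P ≈ 1.586×10^-4 W

Reynolds number Re = ρVD/μ = 612.6 · 0.02814 · 0.01685 / 0.000226 = 1285.
Re < 2300 → laminar flow, so f = 64/Re = 64/1285 = 0.0498 (the turbulent correlation is not needed).
Darcy-Weisbach: ΔP = f(L/D)(ρV²/2) = 0.0498·(35.26/0.01685)·(612.6·0.02814²/2) = 0.0498·2093·0.2425 = 25.27 Pa.
Q = V·A = 0.02814·0.000223 = 6.275e-06 m³/s.
Pumping power P = QΔP = 6.275e-06·25.27 = 1.5859×10^-4 W = 1.586×10^-4 W.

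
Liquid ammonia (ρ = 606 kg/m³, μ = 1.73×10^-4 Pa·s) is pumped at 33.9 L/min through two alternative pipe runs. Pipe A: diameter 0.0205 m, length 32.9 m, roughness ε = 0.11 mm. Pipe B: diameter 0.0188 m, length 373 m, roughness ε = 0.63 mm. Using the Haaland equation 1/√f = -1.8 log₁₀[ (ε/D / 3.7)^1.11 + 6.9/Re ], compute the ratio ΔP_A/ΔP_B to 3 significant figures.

Pipe A: V = Q/A = 0.000565/0.0003301 = 1.712 m/s; Re = 1.229e+05; ε/D = 0.00537; Haaland → f = 0.03175; ΔP_A = f(L/D)(ρV²/2) = 4.525e+04 Pa.
Pipe B: V = Q/A = 0.000565/0.0002776 = 2.035 m/s; Re = 1.34e+05; ε/D = 0.0335; Haaland → f = 0.06023; ΔP_B = f(L/D)(ρV²/2) = 1.5e+06 Pa.
ΔP_A/ΔP_B = 4.525e+04/1.5e+06 = 0.0302.

ΔP_A/ΔP_B ≈ 0.0302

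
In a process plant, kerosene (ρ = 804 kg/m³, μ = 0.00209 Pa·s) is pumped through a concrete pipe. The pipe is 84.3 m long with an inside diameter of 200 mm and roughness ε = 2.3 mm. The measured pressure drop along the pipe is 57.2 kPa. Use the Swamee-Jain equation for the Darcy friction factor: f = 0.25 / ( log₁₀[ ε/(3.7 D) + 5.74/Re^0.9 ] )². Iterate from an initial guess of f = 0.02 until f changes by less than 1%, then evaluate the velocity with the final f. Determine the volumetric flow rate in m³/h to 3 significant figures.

Rearranging Darcy-Weisbach: V = √(2·ΔP·D/(f·L·ρ)). With ε/D = 0.0023/0.2 = 0.0115, iterate starting from f = 0.02:
  f = 0.02 → V = √(2·5.72e+04·0.2/(0.02·84.3·804)) = 4.108 m/s; Re = ρVD/μ = 3.161e+05; f → 0.04005
  f = 0.04005 → V = 2.903 m/s; Re = 2.234e+05; f → 0.04015
Converged (Δf/f < 1%). With the final f = 0.04015: V = √(2·5.72e+04·0.2/(0.04015·84.3·804)) = 2.9 m/s.
Q = V·A = 2.9·(π/4·0.2²) = 0.0911 m³/s = 328 m³/h.

Q ≈ 328 m³/h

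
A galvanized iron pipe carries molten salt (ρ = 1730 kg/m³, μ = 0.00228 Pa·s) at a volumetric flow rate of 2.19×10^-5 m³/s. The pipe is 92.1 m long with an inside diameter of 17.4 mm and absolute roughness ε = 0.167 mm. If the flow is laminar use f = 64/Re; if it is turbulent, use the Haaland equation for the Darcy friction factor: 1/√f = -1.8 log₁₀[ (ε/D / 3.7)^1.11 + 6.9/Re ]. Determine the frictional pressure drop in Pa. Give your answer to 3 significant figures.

Cross-sectional area A = πD²/4 = π(0.0174)²/4 = 0.0002378 m²; mean velocity V = Q/A = 2.19e-05/0.0002378 = 0.0921 m/s.
Reynolds number Re = ρVD/μ = 1730 · 0.0921 · 0.0174 / 0.00228 = 1216.
Re < 2300 → laminar flow, so f = 64/Re = 64/1216 = 0.05263 (the turbulent correlation is not needed).
Darcy-Weisbach: ΔP = f(L/D)(ρV²/2) = 0.05263·(92.1/0.0174)·(1730·0.0921²/2) = 0.05263·5293·7.337 = 2044 Pa.

ΔP ≈ 2040 Pa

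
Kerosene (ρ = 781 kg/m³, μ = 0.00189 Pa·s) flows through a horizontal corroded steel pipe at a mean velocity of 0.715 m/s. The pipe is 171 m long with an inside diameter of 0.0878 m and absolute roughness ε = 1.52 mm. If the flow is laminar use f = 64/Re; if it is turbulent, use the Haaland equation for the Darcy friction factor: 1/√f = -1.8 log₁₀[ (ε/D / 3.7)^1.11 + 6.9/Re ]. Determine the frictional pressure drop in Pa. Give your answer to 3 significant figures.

ΔP ≈ 18500 Pa

Reynolds number Re = ρVD/μ = 781 · 0.715 · 0.0878 / 0.00189 = 2.594e+04.
Re > 4000 → turbulent. Relative roughness ε/D = 0.00152/0.0878 = 0.0173. Haaland: 1/√f = -1.8 log₁₀[(0.0173/3.7)^1.11 + 6.9/2.594e+04] = -1.8 log₁₀[0.00259 + 0.000266] = 4.579, so f = 0.0477.
Darcy-Weisbach: ΔP = f(L/D)(ρV²/2) = 0.0477·(171/0.0878)·(781·0.715²/2) = 0.0477·1948·199.6 = 1.855e+04 Pa.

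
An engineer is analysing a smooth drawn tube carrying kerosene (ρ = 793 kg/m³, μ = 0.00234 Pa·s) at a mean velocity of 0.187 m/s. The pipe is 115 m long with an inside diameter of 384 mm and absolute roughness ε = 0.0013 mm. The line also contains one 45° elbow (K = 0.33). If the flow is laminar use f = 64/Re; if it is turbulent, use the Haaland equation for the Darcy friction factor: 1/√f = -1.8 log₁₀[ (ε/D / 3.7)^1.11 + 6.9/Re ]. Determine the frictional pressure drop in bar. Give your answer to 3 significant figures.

ΔP ≈ 0.00106 bar

Reynolds number Re = ρVD/μ = 793 · 0.187 · 0.384 / 0.00234 = 2.433e+04.
Re > 4000 → turbulent. Relative roughness ε/D = 1.3e-06/0.384 = 3.39e-06. Haaland: 1/√f = -1.8 log₁₀[(3.39e-06/3.7)^1.11 + 6.9/2.433e+04] = -1.8 log₁₀[1.98e-07 + 0.000284] = 6.385, so f = 0.02453.
Total minor-loss coefficient ΣK = 1·0.33 = 0.33.
ΔP = [f·L/D + ΣK]·(ρV²/2) = [0.02453·115/0.384 + 0.33]·(793·0.187²/2) = [7.346 + 0.33]·13.87 = 106.4 Pa.
ΔP = 106.4 Pa = 0.00106 bar.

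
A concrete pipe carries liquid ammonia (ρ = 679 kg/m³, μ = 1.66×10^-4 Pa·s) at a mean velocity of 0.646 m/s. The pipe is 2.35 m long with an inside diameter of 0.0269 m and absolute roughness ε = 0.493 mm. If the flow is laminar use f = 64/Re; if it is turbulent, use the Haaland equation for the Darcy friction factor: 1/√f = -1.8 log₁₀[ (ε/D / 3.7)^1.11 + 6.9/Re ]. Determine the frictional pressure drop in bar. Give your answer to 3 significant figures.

ΔP ≈ 0.00590 bar

Reynolds number Re = ρVD/μ = 679 · 0.646 · 0.0269 / 0.000166 = 7.108e+04.
Re > 4000 → turbulent. Relative roughness ε/D = 0.000493/0.0269 = 0.0183. Haaland: 1/√f = -1.8 log₁₀[(0.0183/3.7)^1.11 + 6.9/7.108e+04] = -1.8 log₁₀[0.00276 + 9.71e-05] = 4.579, so f = 0.0477.
Darcy-Weisbach: ΔP = f(L/D)(ρV²/2) = 0.0477·(2.35/0.0269)·(679·0.646²/2) = 0.0477·87.36·141.7 = 590.4 Pa.
ΔP = 590.4 Pa = 0.00590 bar.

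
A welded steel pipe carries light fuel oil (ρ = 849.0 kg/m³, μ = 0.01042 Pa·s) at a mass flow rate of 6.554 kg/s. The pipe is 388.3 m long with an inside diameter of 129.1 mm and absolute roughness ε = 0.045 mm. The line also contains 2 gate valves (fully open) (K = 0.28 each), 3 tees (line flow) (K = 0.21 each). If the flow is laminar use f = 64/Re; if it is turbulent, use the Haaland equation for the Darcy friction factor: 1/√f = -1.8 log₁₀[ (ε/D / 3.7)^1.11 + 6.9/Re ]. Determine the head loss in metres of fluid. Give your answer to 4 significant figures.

h_f ≈ 1.924 m

A = πD²/4 = π(0.1291)²/4 = 0.01309 m²; mean velocity V = ṁ/(ρA) = 6.554/(849 · 0.01309) = 0.5897 m/s.
Reynolds number Re = ρVD/μ = 849 · 0.5897 · 0.1291 / 0.0104 = 6203.
Re > 4000 → turbulent. Relative roughness ε/D = 4.5e-05/0.1291 = 0.000349. Haaland: 1/√f = -1.8 log₁₀[(0.000349/3.7)^1.11 + 6.9/6203] = -1.8 log₁₀[3.4e-05 + 0.00111] = 5.293, so f = 0.03569.
Total minor-loss coefficient ΣK = 2·0.28 + 3·0.21 = 1.19.
ΔP = [f·L/D + ΣK]·(ρV²/2) = [0.03569·388.3/0.1291 + 1.19]·(849·0.5897²/2) = [107.3 + 1.19]·147.6 = 1.602e+04 Pa.
Head loss h_f = ΔP/(ρg) = 1.602e+04/(849·9.81) = 1.924 m.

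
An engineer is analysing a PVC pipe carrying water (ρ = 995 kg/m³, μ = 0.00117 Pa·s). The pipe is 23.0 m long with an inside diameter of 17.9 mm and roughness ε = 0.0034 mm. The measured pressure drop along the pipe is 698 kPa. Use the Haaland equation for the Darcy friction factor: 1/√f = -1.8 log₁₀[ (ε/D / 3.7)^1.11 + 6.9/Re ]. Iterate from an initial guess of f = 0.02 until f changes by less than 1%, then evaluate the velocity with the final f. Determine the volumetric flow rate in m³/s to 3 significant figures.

Rearranging Darcy-Weisbach: V = √(2·ΔP·D/(f·L·ρ)). With ε/D = 3.4e-06/0.0179 = 0.00019, iterate starting from f = 0.02:
  f = 0.02 → V = √(2·6.98e+05·0.0179/(0.02·23·995)) = 7.389 m/s; Re = ρVD/μ = 1.125e+05; f → 0.01832
  f = 0.01832 → V = 7.72 m/s; Re = 1.175e+05; f → 0.01819
Converged (Δf/f < 1%). With the final f = 0.01819: V = √(2·6.98e+05·0.0179/(0.01819·23·995)) = 7.747 m/s.
Q = V·A = 7.747·(π/4·0.0179²) = 0.00195 m³/s = 0.00195 m³/s.

Q ≈ 0.00195 m³/s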